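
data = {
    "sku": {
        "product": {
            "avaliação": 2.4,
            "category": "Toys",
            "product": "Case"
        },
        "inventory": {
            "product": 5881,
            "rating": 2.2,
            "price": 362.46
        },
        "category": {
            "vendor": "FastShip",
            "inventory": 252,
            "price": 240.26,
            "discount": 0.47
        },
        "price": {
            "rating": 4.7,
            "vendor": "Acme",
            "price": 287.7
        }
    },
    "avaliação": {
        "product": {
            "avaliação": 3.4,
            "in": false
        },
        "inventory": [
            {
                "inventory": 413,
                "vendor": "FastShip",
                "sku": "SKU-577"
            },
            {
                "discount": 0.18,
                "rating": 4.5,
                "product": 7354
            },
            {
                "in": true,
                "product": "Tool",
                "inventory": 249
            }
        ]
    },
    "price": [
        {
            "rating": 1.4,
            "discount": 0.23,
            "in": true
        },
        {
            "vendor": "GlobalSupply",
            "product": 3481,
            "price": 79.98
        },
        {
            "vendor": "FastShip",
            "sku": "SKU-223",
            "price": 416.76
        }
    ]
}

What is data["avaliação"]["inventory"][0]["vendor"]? "FastShip"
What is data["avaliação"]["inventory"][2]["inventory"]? 249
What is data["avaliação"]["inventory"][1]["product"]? 7354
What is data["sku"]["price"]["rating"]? 4.7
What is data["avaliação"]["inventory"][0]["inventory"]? 413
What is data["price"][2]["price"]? 416.76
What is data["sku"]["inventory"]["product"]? 5881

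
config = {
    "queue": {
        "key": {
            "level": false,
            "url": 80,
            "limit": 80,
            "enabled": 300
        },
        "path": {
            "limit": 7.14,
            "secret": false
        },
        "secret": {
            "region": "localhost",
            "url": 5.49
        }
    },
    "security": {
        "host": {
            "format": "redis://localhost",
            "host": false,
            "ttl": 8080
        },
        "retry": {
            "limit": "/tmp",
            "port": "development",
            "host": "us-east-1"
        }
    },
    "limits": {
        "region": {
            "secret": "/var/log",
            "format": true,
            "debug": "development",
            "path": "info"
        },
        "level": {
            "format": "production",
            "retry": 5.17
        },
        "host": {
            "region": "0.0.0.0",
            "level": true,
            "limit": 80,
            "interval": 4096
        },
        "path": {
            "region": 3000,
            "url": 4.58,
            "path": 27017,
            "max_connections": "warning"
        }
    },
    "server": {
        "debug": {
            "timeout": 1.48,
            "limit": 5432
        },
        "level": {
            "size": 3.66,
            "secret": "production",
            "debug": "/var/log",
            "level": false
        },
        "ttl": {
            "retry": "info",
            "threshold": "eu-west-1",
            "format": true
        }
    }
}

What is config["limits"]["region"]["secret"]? "/var/log"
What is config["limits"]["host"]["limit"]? 80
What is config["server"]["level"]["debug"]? "/var/log"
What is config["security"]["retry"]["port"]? "development"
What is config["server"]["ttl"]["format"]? True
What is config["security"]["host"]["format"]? "redis://localhost"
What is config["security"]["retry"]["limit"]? "/tmp"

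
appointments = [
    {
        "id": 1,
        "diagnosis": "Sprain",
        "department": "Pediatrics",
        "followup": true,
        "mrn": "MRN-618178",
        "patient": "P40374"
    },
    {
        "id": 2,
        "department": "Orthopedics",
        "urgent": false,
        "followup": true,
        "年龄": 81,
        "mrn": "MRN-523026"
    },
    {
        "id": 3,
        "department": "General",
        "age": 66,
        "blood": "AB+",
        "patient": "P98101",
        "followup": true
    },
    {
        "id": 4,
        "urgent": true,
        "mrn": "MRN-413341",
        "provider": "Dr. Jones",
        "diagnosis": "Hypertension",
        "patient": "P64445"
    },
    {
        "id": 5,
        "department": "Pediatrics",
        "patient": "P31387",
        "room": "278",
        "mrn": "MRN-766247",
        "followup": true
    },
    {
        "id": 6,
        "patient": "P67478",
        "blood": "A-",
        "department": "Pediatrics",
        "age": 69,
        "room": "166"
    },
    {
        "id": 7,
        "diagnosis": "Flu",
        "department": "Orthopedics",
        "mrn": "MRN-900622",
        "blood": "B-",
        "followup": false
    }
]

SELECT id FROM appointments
[1, 2, 3, 4, 5, 6, 7]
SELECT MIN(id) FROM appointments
1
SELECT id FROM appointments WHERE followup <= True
[1, 2, 3, 5, 7]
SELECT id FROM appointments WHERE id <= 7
[1, 2, 3, 4, 5, 6, 7]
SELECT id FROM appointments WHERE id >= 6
[6, 7]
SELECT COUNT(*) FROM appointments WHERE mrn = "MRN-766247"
1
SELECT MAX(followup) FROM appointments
True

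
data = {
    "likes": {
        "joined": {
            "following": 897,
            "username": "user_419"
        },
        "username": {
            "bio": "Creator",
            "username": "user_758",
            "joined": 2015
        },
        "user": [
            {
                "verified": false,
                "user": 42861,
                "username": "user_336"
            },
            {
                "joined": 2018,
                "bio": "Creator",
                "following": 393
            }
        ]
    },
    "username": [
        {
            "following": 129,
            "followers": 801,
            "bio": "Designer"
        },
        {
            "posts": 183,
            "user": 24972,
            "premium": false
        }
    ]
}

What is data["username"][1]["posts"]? 183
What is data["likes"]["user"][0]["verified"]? False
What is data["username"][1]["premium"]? False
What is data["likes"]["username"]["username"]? "user_758"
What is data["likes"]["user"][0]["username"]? "user_336"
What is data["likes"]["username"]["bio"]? "Creator"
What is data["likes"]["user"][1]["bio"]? "Creator"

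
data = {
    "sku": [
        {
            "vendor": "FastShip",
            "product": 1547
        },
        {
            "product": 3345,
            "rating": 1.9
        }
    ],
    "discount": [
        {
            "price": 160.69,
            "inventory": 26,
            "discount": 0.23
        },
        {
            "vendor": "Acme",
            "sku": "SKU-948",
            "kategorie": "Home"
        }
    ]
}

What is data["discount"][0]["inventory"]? 26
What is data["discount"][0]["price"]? 160.69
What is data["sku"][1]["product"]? 3345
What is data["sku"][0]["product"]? 1547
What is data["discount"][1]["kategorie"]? "Home"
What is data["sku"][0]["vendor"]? "FastShip"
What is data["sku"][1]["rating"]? 1.9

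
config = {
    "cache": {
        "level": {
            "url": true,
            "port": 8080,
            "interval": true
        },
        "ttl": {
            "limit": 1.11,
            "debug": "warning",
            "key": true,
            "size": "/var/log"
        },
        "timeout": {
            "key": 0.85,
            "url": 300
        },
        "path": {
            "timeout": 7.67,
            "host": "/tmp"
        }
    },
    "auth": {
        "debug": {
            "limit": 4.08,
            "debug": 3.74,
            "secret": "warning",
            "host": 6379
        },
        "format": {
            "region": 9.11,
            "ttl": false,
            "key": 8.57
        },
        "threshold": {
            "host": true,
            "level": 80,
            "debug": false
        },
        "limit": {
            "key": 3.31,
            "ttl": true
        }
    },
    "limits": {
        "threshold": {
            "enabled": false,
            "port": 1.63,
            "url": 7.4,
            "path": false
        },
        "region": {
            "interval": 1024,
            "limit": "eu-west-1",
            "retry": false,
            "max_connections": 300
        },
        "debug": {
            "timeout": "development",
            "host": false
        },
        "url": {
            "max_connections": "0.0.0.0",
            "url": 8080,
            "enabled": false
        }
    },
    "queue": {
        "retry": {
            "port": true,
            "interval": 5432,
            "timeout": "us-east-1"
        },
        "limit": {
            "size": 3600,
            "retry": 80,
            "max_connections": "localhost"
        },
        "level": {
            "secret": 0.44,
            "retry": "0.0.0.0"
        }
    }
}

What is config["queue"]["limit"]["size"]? 3600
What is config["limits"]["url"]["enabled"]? False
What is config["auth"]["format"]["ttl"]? False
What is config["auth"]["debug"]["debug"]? 3.74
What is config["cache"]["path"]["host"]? "/tmp"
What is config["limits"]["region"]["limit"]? "eu-west-1"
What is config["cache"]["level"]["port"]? 8080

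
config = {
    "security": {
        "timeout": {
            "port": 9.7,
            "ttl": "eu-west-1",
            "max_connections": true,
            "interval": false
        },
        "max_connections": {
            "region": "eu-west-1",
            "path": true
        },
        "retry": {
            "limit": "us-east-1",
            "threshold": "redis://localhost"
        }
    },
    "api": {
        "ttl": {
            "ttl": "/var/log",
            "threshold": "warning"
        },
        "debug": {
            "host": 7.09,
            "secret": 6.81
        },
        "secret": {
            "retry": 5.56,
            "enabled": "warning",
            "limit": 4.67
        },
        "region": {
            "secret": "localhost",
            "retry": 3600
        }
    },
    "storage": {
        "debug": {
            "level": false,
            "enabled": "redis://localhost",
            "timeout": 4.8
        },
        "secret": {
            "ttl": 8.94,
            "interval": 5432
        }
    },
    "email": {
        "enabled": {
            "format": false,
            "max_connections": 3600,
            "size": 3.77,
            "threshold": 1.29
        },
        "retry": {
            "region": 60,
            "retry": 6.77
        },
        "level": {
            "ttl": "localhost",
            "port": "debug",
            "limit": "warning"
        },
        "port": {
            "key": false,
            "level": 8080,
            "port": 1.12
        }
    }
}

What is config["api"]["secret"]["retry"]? 5.56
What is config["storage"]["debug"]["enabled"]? "redis://localhost"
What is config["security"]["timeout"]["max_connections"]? True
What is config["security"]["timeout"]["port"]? 9.7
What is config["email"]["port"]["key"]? False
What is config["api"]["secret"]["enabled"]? "warning"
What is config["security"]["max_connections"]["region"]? "eu-west-1"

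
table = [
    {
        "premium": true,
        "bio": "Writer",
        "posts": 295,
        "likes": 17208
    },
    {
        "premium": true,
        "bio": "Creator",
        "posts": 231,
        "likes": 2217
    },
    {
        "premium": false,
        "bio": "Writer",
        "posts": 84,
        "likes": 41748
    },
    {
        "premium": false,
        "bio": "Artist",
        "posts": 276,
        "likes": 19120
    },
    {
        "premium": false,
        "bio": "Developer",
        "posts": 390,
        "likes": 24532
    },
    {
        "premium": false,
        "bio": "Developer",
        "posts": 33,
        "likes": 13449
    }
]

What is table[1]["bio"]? "Creator"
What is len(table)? 6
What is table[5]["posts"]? 33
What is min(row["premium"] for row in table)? False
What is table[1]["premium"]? True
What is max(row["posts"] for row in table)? 390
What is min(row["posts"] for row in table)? 33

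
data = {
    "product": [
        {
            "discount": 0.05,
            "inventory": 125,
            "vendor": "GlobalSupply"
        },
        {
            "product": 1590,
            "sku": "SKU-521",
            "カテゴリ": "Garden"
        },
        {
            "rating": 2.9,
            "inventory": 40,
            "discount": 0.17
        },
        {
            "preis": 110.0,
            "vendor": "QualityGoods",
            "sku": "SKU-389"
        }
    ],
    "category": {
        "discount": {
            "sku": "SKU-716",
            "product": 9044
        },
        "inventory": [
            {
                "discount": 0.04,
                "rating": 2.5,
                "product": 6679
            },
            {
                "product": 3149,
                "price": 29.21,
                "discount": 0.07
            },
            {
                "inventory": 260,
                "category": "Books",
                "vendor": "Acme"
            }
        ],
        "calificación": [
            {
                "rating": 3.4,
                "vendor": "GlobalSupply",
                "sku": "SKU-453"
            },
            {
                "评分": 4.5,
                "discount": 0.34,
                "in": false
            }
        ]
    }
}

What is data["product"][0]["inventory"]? 125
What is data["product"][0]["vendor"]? "GlobalSupply"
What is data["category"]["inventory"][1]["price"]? 29.21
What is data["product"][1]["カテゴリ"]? "Garden"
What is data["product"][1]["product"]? 1590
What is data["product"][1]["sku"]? "SKU-521"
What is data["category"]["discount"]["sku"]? "SKU-716"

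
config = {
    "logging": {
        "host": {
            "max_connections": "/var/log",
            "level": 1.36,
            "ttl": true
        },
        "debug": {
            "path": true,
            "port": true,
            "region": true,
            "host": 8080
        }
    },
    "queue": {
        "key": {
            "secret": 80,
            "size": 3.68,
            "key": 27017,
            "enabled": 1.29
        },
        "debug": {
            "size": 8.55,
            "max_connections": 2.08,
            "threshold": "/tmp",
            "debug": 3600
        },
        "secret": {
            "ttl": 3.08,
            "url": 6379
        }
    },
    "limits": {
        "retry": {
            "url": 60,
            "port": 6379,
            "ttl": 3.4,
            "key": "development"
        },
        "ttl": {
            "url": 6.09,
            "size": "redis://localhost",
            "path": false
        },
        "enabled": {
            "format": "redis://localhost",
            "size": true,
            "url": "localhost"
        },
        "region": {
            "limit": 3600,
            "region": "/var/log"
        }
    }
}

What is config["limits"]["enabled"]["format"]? "redis://localhost"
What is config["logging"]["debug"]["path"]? True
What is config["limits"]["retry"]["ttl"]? 3.4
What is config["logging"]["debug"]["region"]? True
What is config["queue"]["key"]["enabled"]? 1.29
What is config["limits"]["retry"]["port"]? 6379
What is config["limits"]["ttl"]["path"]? False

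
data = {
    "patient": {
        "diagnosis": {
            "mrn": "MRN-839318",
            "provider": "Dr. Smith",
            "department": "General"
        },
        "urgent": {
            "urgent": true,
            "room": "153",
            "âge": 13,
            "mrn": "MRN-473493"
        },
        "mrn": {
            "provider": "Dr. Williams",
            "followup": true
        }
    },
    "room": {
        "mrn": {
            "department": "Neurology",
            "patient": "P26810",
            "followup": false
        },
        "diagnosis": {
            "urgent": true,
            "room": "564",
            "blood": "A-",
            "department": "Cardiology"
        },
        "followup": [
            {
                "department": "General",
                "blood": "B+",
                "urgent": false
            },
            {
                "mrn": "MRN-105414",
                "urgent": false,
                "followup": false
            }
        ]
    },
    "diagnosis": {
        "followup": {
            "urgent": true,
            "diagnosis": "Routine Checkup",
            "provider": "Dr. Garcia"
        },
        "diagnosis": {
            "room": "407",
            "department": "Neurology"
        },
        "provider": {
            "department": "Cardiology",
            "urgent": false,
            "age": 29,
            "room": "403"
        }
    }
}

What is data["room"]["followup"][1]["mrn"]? "MRN-105414"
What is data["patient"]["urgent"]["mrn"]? "MRN-473493"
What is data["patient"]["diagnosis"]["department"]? "General"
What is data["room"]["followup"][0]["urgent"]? False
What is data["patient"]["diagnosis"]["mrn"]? "MRN-839318"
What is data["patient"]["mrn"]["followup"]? True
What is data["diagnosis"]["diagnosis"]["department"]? "Neurology"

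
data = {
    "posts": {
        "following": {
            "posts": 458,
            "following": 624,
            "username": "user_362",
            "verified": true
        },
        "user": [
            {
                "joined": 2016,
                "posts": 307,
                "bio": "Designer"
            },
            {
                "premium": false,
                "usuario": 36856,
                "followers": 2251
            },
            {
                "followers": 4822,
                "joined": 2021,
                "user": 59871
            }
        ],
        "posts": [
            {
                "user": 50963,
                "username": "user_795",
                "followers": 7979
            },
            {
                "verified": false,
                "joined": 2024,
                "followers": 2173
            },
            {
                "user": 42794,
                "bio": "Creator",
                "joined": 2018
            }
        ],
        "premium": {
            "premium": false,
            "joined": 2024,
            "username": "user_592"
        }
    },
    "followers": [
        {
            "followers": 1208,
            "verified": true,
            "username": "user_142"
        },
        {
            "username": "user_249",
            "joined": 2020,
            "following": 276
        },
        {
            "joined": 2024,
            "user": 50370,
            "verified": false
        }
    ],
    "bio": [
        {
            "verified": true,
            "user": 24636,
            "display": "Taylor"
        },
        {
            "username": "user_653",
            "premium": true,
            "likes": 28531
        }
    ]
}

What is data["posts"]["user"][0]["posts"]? 307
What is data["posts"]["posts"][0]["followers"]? 7979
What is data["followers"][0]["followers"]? 1208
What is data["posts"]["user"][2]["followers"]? 4822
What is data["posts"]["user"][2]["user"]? 59871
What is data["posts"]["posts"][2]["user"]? 42794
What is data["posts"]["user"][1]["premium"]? False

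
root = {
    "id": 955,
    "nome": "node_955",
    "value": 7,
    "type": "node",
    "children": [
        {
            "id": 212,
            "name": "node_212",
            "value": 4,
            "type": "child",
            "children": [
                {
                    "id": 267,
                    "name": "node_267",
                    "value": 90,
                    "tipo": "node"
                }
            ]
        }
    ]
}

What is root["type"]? "node"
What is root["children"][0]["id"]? 212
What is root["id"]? 955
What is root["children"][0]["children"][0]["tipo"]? "node"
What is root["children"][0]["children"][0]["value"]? 90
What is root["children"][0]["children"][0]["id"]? 267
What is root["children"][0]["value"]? 4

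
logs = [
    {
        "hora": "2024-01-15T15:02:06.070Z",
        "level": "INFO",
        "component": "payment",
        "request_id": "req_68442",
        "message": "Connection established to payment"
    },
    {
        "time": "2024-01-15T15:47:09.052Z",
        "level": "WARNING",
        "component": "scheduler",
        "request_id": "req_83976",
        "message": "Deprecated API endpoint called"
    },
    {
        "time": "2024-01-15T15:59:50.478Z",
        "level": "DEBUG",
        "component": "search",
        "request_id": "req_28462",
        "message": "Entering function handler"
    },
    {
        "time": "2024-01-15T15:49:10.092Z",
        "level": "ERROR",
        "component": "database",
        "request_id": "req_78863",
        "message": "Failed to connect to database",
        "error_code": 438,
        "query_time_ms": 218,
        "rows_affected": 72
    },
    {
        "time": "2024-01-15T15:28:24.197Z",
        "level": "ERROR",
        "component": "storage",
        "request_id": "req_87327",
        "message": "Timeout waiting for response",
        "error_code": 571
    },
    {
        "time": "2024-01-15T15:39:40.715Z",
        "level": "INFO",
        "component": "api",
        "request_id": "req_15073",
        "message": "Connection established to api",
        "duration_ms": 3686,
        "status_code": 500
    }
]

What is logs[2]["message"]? "Entering function handler"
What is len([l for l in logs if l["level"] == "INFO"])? 2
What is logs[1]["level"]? "WARNING"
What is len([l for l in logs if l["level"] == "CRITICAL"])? 0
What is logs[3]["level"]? "ERROR"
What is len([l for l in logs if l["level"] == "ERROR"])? 2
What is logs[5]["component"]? "api"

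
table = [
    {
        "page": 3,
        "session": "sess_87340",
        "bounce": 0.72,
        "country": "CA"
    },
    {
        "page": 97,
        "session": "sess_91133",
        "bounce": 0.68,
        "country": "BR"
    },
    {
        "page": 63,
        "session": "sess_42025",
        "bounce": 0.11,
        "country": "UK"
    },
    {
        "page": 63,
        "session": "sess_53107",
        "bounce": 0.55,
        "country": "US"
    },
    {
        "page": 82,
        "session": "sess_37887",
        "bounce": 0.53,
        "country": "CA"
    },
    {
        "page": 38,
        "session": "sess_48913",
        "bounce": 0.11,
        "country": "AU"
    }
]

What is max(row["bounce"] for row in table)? 0.72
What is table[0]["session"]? "sess_87340"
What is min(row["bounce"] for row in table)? 0.11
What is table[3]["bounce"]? 0.55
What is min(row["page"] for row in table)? 3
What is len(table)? 6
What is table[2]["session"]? "sess_42025"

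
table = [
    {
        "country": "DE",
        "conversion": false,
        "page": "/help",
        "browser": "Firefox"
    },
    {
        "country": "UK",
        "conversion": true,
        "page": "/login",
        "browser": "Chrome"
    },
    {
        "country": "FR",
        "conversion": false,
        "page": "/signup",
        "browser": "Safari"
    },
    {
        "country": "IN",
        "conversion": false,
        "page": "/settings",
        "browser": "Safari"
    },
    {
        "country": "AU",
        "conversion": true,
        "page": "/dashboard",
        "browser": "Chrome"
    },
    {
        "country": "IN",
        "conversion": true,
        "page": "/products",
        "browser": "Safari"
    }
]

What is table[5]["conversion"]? True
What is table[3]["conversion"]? False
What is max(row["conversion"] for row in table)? True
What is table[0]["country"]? "DE"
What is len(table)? 6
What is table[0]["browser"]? "Firefox"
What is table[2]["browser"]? "Safari"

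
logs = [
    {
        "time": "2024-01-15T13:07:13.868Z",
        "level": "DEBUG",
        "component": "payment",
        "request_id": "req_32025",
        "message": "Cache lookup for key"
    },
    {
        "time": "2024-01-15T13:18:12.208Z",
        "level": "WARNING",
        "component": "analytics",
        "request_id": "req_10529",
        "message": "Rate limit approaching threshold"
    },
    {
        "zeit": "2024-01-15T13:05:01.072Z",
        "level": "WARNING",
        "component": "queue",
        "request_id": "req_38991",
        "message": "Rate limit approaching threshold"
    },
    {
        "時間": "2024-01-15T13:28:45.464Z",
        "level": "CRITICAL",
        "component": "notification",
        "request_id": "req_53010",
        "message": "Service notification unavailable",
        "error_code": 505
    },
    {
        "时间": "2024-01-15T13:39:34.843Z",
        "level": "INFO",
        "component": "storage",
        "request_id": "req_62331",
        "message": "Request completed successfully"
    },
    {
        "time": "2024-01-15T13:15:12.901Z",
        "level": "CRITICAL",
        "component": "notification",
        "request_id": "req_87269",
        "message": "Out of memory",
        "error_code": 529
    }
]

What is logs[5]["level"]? "CRITICAL"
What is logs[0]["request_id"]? "req_32025"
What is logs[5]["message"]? "Out of memory"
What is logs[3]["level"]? "CRITICAL"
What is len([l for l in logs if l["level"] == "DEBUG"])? 1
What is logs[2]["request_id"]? "req_38991"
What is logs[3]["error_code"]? 505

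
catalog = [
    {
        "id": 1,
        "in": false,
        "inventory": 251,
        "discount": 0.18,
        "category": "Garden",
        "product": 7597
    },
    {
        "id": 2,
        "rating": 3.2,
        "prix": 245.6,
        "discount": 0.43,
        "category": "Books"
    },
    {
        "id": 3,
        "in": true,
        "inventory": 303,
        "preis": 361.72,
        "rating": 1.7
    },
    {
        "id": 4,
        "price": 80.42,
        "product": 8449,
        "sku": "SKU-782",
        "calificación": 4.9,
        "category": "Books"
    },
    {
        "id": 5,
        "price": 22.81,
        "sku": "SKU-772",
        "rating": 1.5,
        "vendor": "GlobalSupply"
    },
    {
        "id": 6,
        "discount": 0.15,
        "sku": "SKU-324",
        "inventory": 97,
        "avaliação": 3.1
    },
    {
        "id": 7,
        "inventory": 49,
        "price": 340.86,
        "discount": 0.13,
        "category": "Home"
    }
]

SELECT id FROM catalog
[1, 2, 3, 4, 5, 6, 7]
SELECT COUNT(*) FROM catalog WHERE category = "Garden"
1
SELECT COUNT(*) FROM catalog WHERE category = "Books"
2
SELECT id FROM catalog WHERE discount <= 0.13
[7]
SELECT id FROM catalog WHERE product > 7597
[4]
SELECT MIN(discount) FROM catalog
0.13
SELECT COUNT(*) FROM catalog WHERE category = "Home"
1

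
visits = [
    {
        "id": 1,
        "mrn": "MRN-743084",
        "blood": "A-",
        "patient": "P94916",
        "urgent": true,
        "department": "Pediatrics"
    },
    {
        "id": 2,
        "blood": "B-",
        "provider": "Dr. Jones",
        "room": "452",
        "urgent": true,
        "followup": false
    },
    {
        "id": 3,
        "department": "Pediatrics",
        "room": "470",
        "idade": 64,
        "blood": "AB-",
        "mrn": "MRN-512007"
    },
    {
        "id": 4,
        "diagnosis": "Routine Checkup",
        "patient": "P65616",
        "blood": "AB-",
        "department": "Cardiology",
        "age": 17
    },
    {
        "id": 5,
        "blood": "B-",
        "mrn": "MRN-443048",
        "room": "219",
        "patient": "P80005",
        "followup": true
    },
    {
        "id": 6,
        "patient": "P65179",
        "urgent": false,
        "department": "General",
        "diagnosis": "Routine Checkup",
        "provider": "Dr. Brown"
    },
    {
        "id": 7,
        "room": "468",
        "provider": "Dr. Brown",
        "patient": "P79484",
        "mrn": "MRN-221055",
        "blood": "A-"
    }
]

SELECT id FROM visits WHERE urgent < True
[6]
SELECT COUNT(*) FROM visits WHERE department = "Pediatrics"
2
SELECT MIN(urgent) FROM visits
False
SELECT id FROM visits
[1, 2, 3, 4, 5, 6, 7]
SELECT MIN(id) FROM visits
1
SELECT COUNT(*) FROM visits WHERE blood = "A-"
2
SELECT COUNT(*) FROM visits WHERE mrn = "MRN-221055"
1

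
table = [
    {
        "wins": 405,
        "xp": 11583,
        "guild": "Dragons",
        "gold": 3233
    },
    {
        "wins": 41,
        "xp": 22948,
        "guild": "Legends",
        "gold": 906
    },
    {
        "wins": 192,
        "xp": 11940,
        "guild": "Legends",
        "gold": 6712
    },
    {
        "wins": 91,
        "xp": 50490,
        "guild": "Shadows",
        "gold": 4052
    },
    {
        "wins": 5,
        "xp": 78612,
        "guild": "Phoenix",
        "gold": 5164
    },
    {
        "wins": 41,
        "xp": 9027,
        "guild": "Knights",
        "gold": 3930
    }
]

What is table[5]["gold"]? 3930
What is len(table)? 6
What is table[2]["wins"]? 192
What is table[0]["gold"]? 3233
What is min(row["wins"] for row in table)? 5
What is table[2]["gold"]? 6712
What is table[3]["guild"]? "Shadows"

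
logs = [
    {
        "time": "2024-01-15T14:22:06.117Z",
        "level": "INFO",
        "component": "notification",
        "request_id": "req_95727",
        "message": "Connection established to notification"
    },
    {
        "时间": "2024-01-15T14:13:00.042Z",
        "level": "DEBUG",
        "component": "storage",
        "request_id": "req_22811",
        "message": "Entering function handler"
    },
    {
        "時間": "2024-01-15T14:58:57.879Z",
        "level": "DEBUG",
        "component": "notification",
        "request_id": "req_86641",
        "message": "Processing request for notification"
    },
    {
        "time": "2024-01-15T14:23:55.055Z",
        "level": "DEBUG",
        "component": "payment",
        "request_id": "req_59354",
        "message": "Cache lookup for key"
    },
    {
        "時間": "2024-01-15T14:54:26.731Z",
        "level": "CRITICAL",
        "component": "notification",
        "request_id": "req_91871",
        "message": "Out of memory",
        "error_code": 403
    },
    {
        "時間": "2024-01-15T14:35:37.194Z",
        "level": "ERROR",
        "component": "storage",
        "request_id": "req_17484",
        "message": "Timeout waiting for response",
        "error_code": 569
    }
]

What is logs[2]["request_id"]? "req_86641"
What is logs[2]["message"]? "Processing request for notification"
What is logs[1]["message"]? "Entering function handler"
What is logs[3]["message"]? "Cache lookup for key"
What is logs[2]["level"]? "DEBUG"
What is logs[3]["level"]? "DEBUG"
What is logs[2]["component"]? "notification"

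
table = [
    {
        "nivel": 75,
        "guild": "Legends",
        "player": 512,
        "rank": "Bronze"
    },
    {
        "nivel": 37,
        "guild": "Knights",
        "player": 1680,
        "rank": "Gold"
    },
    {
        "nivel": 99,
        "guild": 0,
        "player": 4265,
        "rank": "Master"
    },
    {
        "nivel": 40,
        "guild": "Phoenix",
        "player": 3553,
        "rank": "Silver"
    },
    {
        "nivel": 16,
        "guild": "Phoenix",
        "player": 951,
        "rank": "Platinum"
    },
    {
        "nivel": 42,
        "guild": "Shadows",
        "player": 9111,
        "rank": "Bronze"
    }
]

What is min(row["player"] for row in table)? 512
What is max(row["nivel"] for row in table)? 99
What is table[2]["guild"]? 0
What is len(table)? 6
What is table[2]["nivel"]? 99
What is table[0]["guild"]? "Legends"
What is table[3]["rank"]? "Silver"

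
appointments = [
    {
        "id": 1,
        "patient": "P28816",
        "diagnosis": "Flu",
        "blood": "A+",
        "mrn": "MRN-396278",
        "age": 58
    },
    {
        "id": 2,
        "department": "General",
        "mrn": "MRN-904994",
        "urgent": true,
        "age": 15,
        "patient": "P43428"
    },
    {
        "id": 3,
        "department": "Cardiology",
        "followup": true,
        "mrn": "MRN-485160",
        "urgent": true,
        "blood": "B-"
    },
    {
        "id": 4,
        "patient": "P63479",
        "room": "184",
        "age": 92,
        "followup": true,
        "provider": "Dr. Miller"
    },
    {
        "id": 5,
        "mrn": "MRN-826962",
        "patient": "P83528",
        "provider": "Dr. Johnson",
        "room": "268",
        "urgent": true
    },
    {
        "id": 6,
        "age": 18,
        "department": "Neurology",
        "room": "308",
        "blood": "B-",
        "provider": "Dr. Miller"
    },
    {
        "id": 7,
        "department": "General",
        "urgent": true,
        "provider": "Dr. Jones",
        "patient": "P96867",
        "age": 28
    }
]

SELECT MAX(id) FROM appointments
7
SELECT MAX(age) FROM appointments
92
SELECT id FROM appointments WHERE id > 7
[]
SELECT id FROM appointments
[1, 2, 3, 4, 5, 6, 7]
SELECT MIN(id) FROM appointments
1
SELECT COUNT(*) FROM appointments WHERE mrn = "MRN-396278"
1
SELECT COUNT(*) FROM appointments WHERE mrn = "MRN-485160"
1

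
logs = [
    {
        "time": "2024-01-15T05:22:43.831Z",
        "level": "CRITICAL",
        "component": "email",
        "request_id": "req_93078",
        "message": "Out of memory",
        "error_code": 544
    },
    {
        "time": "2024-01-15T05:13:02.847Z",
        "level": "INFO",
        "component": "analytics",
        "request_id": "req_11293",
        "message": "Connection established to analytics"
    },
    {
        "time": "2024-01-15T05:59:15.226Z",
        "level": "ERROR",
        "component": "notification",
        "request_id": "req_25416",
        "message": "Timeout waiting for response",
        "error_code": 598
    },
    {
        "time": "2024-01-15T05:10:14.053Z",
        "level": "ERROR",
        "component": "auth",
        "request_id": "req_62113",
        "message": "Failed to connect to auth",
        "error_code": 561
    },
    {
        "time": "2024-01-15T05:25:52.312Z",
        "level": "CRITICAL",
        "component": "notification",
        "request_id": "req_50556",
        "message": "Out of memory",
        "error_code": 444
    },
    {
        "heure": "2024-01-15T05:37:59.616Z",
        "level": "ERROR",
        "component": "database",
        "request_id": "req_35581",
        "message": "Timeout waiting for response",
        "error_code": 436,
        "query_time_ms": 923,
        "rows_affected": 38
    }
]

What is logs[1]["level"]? "INFO"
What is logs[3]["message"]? "Failed to connect to auth"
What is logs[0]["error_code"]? 544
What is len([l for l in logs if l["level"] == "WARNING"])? 0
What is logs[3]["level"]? "ERROR"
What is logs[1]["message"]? "Connection established to analytics"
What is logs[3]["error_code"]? 561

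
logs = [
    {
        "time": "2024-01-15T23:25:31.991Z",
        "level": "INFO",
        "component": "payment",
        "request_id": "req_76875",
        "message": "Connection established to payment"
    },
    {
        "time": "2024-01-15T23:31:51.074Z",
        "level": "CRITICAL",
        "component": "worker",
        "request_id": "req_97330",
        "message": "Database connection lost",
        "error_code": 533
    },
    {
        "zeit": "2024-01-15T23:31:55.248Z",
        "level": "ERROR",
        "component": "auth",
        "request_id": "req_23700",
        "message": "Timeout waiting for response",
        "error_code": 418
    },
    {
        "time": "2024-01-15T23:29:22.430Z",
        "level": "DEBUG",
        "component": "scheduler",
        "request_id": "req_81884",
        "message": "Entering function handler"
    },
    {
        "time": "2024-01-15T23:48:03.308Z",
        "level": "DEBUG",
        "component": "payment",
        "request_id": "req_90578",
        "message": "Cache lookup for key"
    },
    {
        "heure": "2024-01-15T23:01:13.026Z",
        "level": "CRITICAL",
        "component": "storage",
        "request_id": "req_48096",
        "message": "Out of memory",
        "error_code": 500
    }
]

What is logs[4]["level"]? "DEBUG"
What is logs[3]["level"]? "DEBUG"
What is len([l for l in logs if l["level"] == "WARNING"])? 0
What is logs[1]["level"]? "CRITICAL"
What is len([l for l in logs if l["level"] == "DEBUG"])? 2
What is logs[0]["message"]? "Connection established to payment"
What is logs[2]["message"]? "Timeout waiting for response"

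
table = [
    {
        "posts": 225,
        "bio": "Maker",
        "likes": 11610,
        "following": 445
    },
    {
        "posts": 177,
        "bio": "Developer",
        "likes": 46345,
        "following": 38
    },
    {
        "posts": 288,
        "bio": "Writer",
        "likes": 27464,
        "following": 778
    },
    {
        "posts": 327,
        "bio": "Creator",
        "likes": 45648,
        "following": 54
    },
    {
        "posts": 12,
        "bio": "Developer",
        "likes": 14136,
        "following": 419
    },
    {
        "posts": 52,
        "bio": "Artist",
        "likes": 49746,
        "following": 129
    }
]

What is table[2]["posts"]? 288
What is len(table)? 6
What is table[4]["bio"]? "Developer"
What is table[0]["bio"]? "Maker"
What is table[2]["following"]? 778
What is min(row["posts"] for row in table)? 12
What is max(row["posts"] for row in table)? 327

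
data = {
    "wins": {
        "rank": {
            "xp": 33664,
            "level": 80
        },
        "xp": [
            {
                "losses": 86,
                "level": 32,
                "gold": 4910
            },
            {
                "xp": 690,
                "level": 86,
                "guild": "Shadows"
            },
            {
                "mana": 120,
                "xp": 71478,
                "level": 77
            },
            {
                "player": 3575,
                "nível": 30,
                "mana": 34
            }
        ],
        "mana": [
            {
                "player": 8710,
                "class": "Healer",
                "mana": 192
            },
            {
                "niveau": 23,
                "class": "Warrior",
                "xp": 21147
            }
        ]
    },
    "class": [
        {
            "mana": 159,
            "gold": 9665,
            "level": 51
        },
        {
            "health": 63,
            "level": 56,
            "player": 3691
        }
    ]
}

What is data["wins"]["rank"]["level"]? 80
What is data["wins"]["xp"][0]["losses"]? 86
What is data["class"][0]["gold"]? 9665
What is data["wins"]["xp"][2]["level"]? 77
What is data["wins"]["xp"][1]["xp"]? 690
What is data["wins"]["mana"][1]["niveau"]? 23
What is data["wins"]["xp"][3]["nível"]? 30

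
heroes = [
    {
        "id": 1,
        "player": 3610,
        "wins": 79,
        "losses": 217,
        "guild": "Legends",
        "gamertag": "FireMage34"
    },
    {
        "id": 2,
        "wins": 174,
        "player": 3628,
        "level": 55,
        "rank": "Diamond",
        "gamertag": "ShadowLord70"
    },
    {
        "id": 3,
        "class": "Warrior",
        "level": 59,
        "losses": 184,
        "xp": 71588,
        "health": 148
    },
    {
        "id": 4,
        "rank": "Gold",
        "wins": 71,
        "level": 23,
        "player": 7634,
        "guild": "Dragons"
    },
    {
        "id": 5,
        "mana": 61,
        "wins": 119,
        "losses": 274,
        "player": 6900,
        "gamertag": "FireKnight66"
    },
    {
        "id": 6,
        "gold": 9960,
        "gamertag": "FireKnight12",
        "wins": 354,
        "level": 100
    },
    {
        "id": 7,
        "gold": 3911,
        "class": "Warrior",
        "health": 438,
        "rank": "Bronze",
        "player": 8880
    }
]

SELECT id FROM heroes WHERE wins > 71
[1, 2, 5, 6]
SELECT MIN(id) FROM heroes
1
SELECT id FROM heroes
[1, 2, 3, 4, 5, 6, 7]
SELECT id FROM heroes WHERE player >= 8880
[7]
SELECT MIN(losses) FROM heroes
184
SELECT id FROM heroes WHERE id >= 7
[7]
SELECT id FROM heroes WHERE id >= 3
[3, 4, 5, 6, 7]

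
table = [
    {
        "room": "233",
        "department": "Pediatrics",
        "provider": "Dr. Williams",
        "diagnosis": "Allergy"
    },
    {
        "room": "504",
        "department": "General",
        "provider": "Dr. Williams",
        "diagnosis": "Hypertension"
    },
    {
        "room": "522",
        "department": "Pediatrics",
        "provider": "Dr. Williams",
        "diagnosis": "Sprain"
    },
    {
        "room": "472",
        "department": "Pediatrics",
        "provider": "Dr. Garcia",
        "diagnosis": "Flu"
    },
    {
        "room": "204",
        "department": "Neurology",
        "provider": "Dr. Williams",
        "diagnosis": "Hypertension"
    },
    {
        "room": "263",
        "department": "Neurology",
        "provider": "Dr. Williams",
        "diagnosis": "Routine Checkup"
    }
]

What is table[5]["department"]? "Neurology"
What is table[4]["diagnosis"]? "Hypertension"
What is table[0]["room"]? "233"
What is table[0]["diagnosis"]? "Allergy"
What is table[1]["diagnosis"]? "Hypertension"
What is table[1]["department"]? "General"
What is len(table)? 6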